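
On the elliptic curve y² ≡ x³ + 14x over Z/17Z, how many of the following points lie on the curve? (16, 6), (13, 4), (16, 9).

(16, 6): 6² ≡ 2, rhs ≡ 2 → on.
(13, 4): 4² ≡ 16, rhs ≡ 16 → on.
(16, 9): 9² ≡ 13, rhs ≡ 2 → off.

2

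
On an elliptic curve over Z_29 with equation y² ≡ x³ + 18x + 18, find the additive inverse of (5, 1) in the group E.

(5, 28)

-(5, 1) = (5, -1 mod 29) = (5, 28).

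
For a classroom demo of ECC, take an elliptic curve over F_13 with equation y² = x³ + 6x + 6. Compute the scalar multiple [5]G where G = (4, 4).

(4, 4)

Repeated addition: build up to 5G.
2G: tangent at (4, 4): λ = (3·4² + 6)/(2·4) ≡ 2/8. 8⁻¹ ≡ 5 (mod 13) since 8·5 = 40 ≡ 1, so λ ≡ 2·5 ≡ 10.
  x = λ² - 4 - 4 = 100 - 8 ≡ 1; y = λ·(4 - 1) - 4 ≡ 0. → (1, 0)
3G: (1, 0) + (4, 4). λ = (4 - 0)/(4 - 1) ≡ 4/3 mod 13. 3⁻¹ ≡ 9 (mod 13), so λ ≡ 10.
  x = λ² - 1 - 4 = 100 - 5 ≡ 4; y = λ·(1 - 4) - 0 ≡ 9. → (4, 9)
4G: (4, 9) + (4, 4): same x and y₁ ≡ -y₂, so the sum is O.
5G: O + (4, 4) = (4, 4) (identity).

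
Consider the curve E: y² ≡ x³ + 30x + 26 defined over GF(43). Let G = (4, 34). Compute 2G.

tangent at (4, 34): λ = (3·4² + 30)/(2·34) ≡ 35/25. 25⁻¹ ≡ 31 (mod 43), so λ ≡ 35·31 ≡ 10.
  x = λ² - 4 - 4 = 100 - 8 ≡ 6; y = λ·(4 - 6) - 34 ≡ 32. → (6, 32)

(6, 32)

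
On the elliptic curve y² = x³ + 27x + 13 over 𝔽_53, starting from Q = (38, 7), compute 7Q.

(0, 15)

Repeated addition: build up to 7Q.
2Q: tangent at (38, 7): λ = (3·38² + 27)/(2·7) ≡ 13/14. 14⁻¹ ≡ 19 (mod 53), so λ ≡ 13·19 ≡ 35.
  x = λ² - 38 - 38 = 1225 - 76 ≡ 36; y = λ·(38 - 36) - 7 ≡ 10. → (36, 10)
3Q: (36, 10) + (38, 7). λ = (7 - 10)/(38 - 36) ≡ 50/2 mod 53. 2⁻¹ ≡ 27 (mod 53), so λ ≡ 25.
  x = λ² - 36 - 38 = 625 - 74 ≡ 21; y = λ·(36 - 21) - 10 ≡ 47. → (21, 47)
4Q: (21, 47) + (38, 7). λ = (7 - 47)/(38 - 21) ≡ 13/17 mod 53. 17⁻¹ ≡ 25 (mod 53) since 17·25 = 425 ≡ 1, so λ ≡ 7.
  x = λ² - 21 - 38 = 49 - 59 ≡ 43; y = λ·(21 - 43) - 47 ≡ 11. → (43, 11)
5Q: (43, 11) + (38, 7). λ = (7 - 11)/(38 - 43) ≡ 49/48 mod 53. 48⁻¹ ≡ 21 (mod 53), so λ ≡ 22.
  x = λ² - 43 - 38 = 484 - 81 ≡ 32; y = λ·(43 - 32) - 11 ≡ 19. → (32, 19)
6Q: (32, 19) + (38, 7). λ = (7 - 19)/(38 - 32) ≡ 41/6 mod 53. 6⁻¹ ≡ 9 (mod 53), so λ ≡ 51.
  x = λ² - 32 - 38 = 2601 - 70 ≡ 40; y = λ·(32 - 40) - 19 ≡ 50. → (40, 50)
7Q: (40, 50) + (38, 7). λ = (7 - 50)/(38 - 40) ≡ 10/51 mod 53. 51⁻¹ ≡ 26 (mod 53), so λ ≡ 48.
  x = λ² - 40 - 38 = 2304 - 78 ≡ 0; y = λ·(40 - 0) - 50 ≡ 15. → (0, 15)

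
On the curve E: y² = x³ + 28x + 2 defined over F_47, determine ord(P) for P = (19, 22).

7

2P: tangent at (19, 22): λ = (3·19² + 28)/(2·22) ≡ 30/44. 44⁻¹ ≡ 31 (mod 47) since 44·31 = 1364 ≡ 1, so λ ≡ 30·31 ≡ 37.
  x = λ² - 19 - 19 = 1369 - 38 ≡ 15; y = λ·(19 - 15) - 22 ≡ 32. → (15, 32)
3P: (15, 32) + (19, 22). λ = (22 - 32)/(19 - 15) ≡ 37/4 mod 47. 4⁻¹ ≡ 12 (mod 47), so λ ≡ 21.
  x = λ² - 15 - 19 = 441 - 34 ≡ 31; y = λ·(15 - 31) - 32 ≡ 8. → (31, 8)
4P: (31, 8) + (19, 22). λ = (22 - 8)/(19 - 31) ≡ 14/35 mod 47. 35⁻¹ ≡ 43 (mod 47) since 35·43 = 1505 ≡ 1, so λ ≡ 38.
  x = λ² - 31 - 19 = 1444 - 50 ≡ 31; y = λ·(31 - 31) - 8 ≡ 39. → (31, 39)
5P: (31, 39) + (19, 22). λ = (22 - 39)/(19 - 31) ≡ 30/35 mod 47. 35⁻¹ ≡ 43 (mod 47) since 35·43 = 1505 ≡ 1, so λ ≡ 21.
  x = λ² - 31 - 19 = 441 - 50 ≡ 15; y = λ·(31 - 15) - 39 ≡ 15. → (15, 15)
6P: (15, 15) + (19, 22). λ = (22 - 15)/(19 - 15) ≡ 7/4 mod 47. 4⁻¹ ≡ 12 (mod 47) since 4·12 = 48 ≡ 1, so λ ≡ 37.
  x = λ² - 15 - 19 = 1369 - 34 ≡ 19; y = λ·(15 - 19) - 15 ≡ 25. → (19, 25)
7P: (19, 25) + (19, 22): same x and y₁ ≡ -y₂, so the sum is 𝒪.
7P = 𝒪, so the order is 7.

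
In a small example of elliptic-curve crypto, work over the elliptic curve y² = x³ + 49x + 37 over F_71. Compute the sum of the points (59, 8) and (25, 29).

(59, 8) + (25, 29). λ = (29 - 8)/(25 - 59) ≡ 21/37 mod 71. 37⁻¹ ≡ 48 (mod 71), so λ ≡ 14.
  x = λ² - 59 - 25 = 196 - 84 ≡ 41; y = λ·(59 - 41) - 8 ≡ 31. → (41, 31)

(41, 31)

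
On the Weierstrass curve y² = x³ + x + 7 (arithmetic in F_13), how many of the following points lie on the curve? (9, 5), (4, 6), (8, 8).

(9, 5): 5² ≡ 12, rhs ≡ 4 → off.
(4, 6): 6² ≡ 10, rhs ≡ 10 → on.
(8, 8): 8² ≡ 12, rhs ≡ 7 → off.

1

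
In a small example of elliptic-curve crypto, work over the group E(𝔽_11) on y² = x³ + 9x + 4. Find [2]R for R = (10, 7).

tangent at (10, 7): λ = (3·10² + 9)/(2·7) ≡ 1/3. 3⁻¹ ≡ 4 (mod 11), so λ ≡ 1·4 ≡ 4.
  x = λ² - 10 - 10 = 16 - 20 ≡ 7; y = λ·(10 - 7) - 7 ≡ 5. → (7, 5)

(7, 5)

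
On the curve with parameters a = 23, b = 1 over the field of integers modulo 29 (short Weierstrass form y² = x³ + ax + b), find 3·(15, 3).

(8, 28)

Write P = (15, 3).
Repeated addition: build up to 3P.
2P: tangent at (15, 3): λ = (3·15² + 23)/(2·3) ≡ 2/6. 6⁻¹ ≡ 5 (mod 29) since 6·5 = 30 ≡ 1, so λ ≡ 2·5 ≡ 10.
  x = λ² - 15 - 15 = 100 - 30 ≡ 12; y = λ·(15 - 12) - 3 ≡ 27. → (12, 27)
3P: (12, 27) + (15, 3). λ = (3 - 27)/(15 - 12) ≡ 5/3 mod 29. 3⁻¹ ≡ 10 (mod 29) since 3·10 = 30 ≡ 1, so λ ≡ 21.
  x = λ² - 12 - 15 = 441 - 27 ≡ 8; y = λ·(12 - 8) - 27 ≡ 28. → (8, 28)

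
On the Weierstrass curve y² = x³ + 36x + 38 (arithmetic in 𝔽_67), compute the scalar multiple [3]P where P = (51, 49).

(39, 27)

Repeated addition: build up to 3P.
2P: tangent at (51, 49): λ = (3·51² + 36)/(2·49) ≡ 0/31. 31⁻¹ ≡ 13 (mod 67), so λ ≡ 0·13 ≡ 0.
  x = λ² - 51 - 51 = 0 - 102 ≡ 32; y = λ·(51 - 32) - 49 ≡ 18. → (32, 18)
3P: (32, 18) + (51, 49). λ = (49 - 18)/(51 - 32) ≡ 31/19 mod 67. 19⁻¹ ≡ 60 (mod 67) since 19·60 = 1140 ≡ 1, so λ ≡ 51.
  x = λ² - 32 - 51 = 2601 - 83 ≡ 39; y = λ·(32 - 39) - 18 ≡ 27. → (39, 27)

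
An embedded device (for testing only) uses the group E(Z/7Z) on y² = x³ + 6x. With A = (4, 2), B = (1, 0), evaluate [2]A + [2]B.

(1, 0)

First 2A:
Repeated addition: build up to 2A.
2A: tangent at (4, 2): λ = (3·4² + 6)/(2·2) ≡ 5/4. 4⁻¹ ≡ 2 (mod 7), so λ ≡ 5·2 ≡ 3.
  x = λ² - 4 - 4 = 9 - 8 ≡ 1; y = λ·(4 - 1) - 2 ≡ 0. → (1, 0)
2A = (1, 0).
Next 2B:
Repeated addition: build up to 2B.
2B: (1, 0) + (1, 0): same x and y₁ ≡ -y₂, so the sum is O.
2B = O.
Finally 2A + 2B:
(1, 0) + O = (1, 0) (identity).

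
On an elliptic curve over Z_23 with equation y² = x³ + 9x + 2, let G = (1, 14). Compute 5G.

(1, 9)

Repeated addition: build up to 5G.
2G: tangent at (1, 14): λ = (3·1² + 9)/(2·14) ≡ 12/5. 5⁻¹ ≡ 14 (mod 23), so λ ≡ 12·14 ≡ 7.
  x = λ² - 1 - 1 = 49 - 2 ≡ 1; y = λ·(1 - 1) - 14 ≡ 9. → (1, 9)
3G: (1, 9) + (1, 14): same x and y₁ ≡ -y₂, so the sum is O.
4G: O + (1, 14) = (1, 14) (identity).
5G: tangent at (1, 14): λ = (3·1² + 9)/(2·14) ≡ 12/5. 5⁻¹ ≡ 14 (mod 23) since 5·14 = 70 ≡ 1, so λ ≡ 12·14 ≡ 7.
  x = λ² - 1 - 1 = 49 - 2 ≡ 1; y = λ·(1 - 1) - 14 ≡ 9. → (1, 9)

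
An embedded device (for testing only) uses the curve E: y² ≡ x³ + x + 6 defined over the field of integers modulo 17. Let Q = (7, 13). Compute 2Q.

(1, 12)

tangent at (7, 13): λ = (3·7² + 1)/(2·13) ≡ 12/9. 9⁻¹ ≡ 2 (mod 17), so λ ≡ 12·2 ≡ 7.
  x = λ² - 7 - 7 = 49 - 14 ≡ 1; y = λ·(7 - 1) - 13 ≡ 12. → (1, 12)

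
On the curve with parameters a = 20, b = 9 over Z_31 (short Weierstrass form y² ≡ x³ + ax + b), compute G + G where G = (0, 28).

(18, 1)

tangent at (0, 28): λ = (3·0² + 20)/(2·28) ≡ 20/25. 25⁻¹ ≡ 5 (mod 31) since 25·5 = 125 ≡ 1, so λ ≡ 20·5 ≡ 7.
  x = λ² - 0 - 0 = 49 - 0 ≡ 18; y = λ·(0 - 18) - 28 ≡ 1. → (18, 1)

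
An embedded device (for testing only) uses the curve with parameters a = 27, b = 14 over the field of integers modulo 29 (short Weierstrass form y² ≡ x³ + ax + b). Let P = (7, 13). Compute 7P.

(12, 23)

Repeated addition: build up to 7P.
2P: tangent at (7, 13): λ = (3·7² + 27)/(2·13) ≡ 0/26. 26⁻¹ ≡ 19 (mod 29), so λ ≡ 0·19 ≡ 0.
  x = λ² - 7 - 7 = 0 - 14 ≡ 15; y = λ·(7 - 15) - 13 ≡ 16. → (15, 16)
3P: (15, 16) + (7, 13). λ = (13 - 16)/(7 - 15) ≡ 26/21 mod 29. 21⁻¹ ≡ 18 (mod 29) since 21·18 = 378 ≡ 1, so λ ≡ 4.
  x = λ² - 15 - 7 = 16 - 22 ≡ 23; y = λ·(15 - 23) - 16 ≡ 10. → (23, 10)
4P: (23, 10) + (7, 13). λ = (13 - 10)/(7 - 23) ≡ 3/13 mod 29. 13⁻¹ ≡ 9 (mod 29), so λ ≡ 27.
  x = λ² - 23 - 7 = 729 - 30 ≡ 3; y = λ·(23 - 3) - 10 ≡ 8. → (3, 8)
5P: (3, 8) + (7, 13). λ = (13 - 8)/(7 - 3) ≡ 5/4 mod 29. 4⁻¹ ≡ 22 (mod 29) since 4·22 = 88 ≡ 1, so λ ≡ 23.
  x = λ² - 3 - 7 = 529 - 10 ≡ 26; y = λ·(3 - 26) - 8 ≡ 14. → (26, 14)
6P: (26, 14) + (7, 13). λ = (13 - 14)/(7 - 26) ≡ 28/10 mod 29. 10⁻¹ ≡ 3 (mod 29), so λ ≡ 26.
  x = λ² - 26 - 7 = 676 - 33 ≡ 5; y = λ·(26 - 5) - 14 ≡ 10. → (5, 10)
7P: (5, 10) + (7, 13). λ = (13 - 10)/(7 - 5) ≡ 3/2 mod 29. 2⁻¹ ≡ 15 (mod 29), so λ ≡ 16.
  x = λ² - 5 - 7 = 256 - 12 ≡ 12; y = λ·(5 - 12) - 10 ≡ 23. → (12, 23)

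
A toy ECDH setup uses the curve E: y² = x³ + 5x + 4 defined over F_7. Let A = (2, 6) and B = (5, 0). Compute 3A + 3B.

First 3A:
Repeated addition: build up to 3A.
2A: tangent at (2, 6): λ = (3·2² + 5)/(2·6) ≡ 3/5. 5⁻¹ ≡ 3 (mod 7), so λ ≡ 3·3 ≡ 2.
  x = λ² - 2 - 2 = 4 - 4 ≡ 0; y = λ·(2 - 0) - 6 ≡ 5. → (0, 5)
3A: (0, 5) + (2, 6). λ = (6 - 5)/(2 - 0) ≡ 1/2 mod 7. 2⁻¹ ≡ 4 (mod 7) since 2·4 = 8 ≡ 1, so λ ≡ 4.
  x = λ² - 0 - 2 = 16 - 2 ≡ 0; y = λ·(0 - 0) - 5 ≡ 2. → (0, 2)
3A = (0, 2).
Next 3B:
Repeated addition: build up to 3B.
2B: (5, 0) + (5, 0): same x and y₁ ≡ -y₂, so the sum is O.
3B: O + (5, 0) = (5, 0) (identity).
3B = (5, 0).
Finally 3A + 3B:
(0, 2) + (5, 0). λ = (0 - 2)/(5 - 0) ≡ 5/5 mod 7. 5⁻¹ ≡ 3 (mod 7) since 5·3 = 15 ≡ 1, so λ ≡ 1.
  x = λ² - 0 - 5 = 1 - 5 ≡ 3; y = λ·(0 - 3) - 2 ≡ 2. → (3, 2)

(3, 2)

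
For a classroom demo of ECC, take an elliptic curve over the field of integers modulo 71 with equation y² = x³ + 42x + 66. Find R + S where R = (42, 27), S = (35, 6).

(42, 27) + (35, 6). λ = (6 - 27)/(35 - 42) ≡ 50/64 mod 71. 64⁻¹ ≡ 10 (mod 71) since 64·10 = 640 ≡ 1, so λ ≡ 3.
  x = λ² - 42 - 35 = 9 - 77 ≡ 3; y = λ·(42 - 3) - 27 ≡ 19. → (3, 19)

(3, 19)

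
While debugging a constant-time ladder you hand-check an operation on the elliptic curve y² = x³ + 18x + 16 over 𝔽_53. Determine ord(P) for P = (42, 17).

12

2P: tangent at (42, 17): λ = (3·42² + 18)/(2·17) ≡ 10/34. 34⁻¹ ≡ 39 (mod 53) since 34·39 = 1326 ≡ 1, so λ ≡ 10·39 ≡ 19.
  x = λ² - 42 - 42 = 361 - 84 ≡ 12; y = λ·(42 - 12) - 17 ≡ 23. → (12, 23)
3P: (12, 23) + (42, 17). λ = (17 - 23)/(42 - 12) ≡ 47/30 mod 53. 30⁻¹ ≡ 23 (mod 53) since 30·23 = 690 ≡ 1, so λ ≡ 21.
  x = λ² - 12 - 42 = 441 - 54 ≡ 16; y = λ·(12 - 16) - 23 ≡ 52. → (16, 52)
4P: (16, 52) + (42, 17). λ = (17 - 52)/(42 - 16) ≡ 18/26 mod 53. 26⁻¹ ≡ 51 (mod 53), so λ ≡ 17.
  x = λ² - 16 - 42 = 289 - 58 ≡ 19; y = λ·(16 - 19) - 52 ≡ 3. → (19, 3)
5P: (19, 3) + (42, 17). λ = (17 - 3)/(42 - 19) ≡ 14/23 mod 53. 23⁻¹ ≡ 30 (mod 53), so λ ≡ 49.
  x = λ² - 19 - 42 = 2401 - 61 ≡ 8; y = λ·(19 - 8) - 3 ≡ 6. → (8, 6)
6P: (8, 6) + (42, 17). λ = (17 - 6)/(42 - 8) ≡ 11/34 mod 53. 34⁻¹ ≡ 39 (mod 53) since 34·39 = 1326 ≡ 1, so λ ≡ 5.
  x = λ² - 8 - 42 = 25 - 50 ≡ 28; y = λ·(8 - 28) - 6 ≡ 0. → (28, 0)
7P: (28, 0) + (42, 17). λ = (17 - 0)/(42 - 28) ≡ 17/14 mod 53. 14⁻¹ ≡ 19 (mod 53) since 14·19 = 266 ≡ 1, so λ ≡ 5.
  x = λ² - 28 - 42 = 25 - 70 ≡ 8; y = λ·(28 - 8) - 0 ≡ 47. → (8, 47)
8P: (8, 47) + (42, 17). λ = (17 - 47)/(42 - 8) ≡ 23/34 mod 53. 34⁻¹ ≡ 39 (mod 53) since 34·39 = 1326 ≡ 1, so λ ≡ 49.
  x = λ² - 8 - 42 = 2401 - 50 ≡ 19; y = λ·(8 - 19) - 47 ≡ 50. → (19, 50)
9P: (19, 50) + (42, 17). λ = (17 - 50)/(42 - 19) ≡ 20/23 mod 53. 23⁻¹ ≡ 30 (mod 53) since 23·30 = 690 ≡ 1, so λ ≡ 17.
  x = λ² - 19 - 42 = 289 - 61 ≡ 16; y = λ·(19 - 16) - 50 ≡ 1. → (16, 1)
10P: (16, 1) + (42, 17). λ = (17 - 1)/(42 - 16) ≡ 16/26 mod 53. 26⁻¹ ≡ 51 (mod 53) since 26·51 = 1326 ≡ 1, so λ ≡ 21.
  x = λ² - 16 - 42 = 441 - 58 ≡ 12; y = λ·(16 - 12) - 1 ≡ 30. → (12, 30)
11P: (12, 30) + (42, 17). λ = (17 - 30)/(42 - 12) ≡ 40/30 mod 53. 30⁻¹ ≡ 23 (mod 53) since 30·23 = 690 ≡ 1, so λ ≡ 19.
  x = λ² - 12 - 42 = 361 - 54 ≡ 42; y = λ·(12 - 42) - 30 ≡ 36. → (42, 36)
12P: (42, 36) + (42, 17): same x and y₁ ≡ -y₂, so the sum is 𝒪.
12P = 𝒪, so the order is 12.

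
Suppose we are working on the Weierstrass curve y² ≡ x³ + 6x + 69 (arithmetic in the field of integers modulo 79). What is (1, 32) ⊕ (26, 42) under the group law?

(49, 12)

(1, 32) + (26, 42). λ = (42 - 32)/(26 - 1) ≡ 10/25 mod 79. 25⁻¹ ≡ 19 (mod 79) since 25·19 = 475 ≡ 1, so λ ≡ 32.
  x = λ² - 1 - 26 = 1024 - 27 ≡ 49; y = λ·(1 - 49) - 32 ≡ 12. → (49, 12)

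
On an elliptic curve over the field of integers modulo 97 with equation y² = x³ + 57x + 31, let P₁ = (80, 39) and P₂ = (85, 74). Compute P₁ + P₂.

(78, 72)

(80, 39) + (85, 74). λ = (74 - 39)/(85 - 80) ≡ 35/5 mod 97. 5⁻¹ ≡ 39 (mod 97), so λ ≡ 7.
  x = λ² - 80 - 85 = 49 - 165 ≡ 78; y = λ·(80 - 78) - 39 ≡ 72. → (78, 72)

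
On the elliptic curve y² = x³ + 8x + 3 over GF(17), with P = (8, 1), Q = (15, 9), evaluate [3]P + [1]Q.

First 3P:
Repeated addition: build up to 3P.
2P: tangent at (8, 1): λ = (3·8² + 8)/(2·1) ≡ 13/2. 2⁻¹ ≡ 9 (mod 17) since 2·9 = 18 ≡ 1, so λ ≡ 13·9 ≡ 15.
  x = λ² - 8 - 8 = 225 - 16 ≡ 5; y = λ·(8 - 5) - 1 ≡ 10. → (5, 10)
3P: (5, 10) + (8, 1). λ = (1 - 10)/(8 - 5) ≡ 8/3 mod 17. 3⁻¹ ≡ 6 (mod 17), so λ ≡ 14.
  x = λ² - 5 - 8 = 196 - 13 ≡ 13; y = λ·(5 - 13) - 10 ≡ 14. → (13, 14)
3P = (13, 14).
Finally 3P + Q:
(13, 14) + (15, 9). λ = (9 - 14)/(15 - 13) ≡ 12/2 mod 17. 2⁻¹ ≡ 9 (mod 17), so λ ≡ 6.
  x = λ² - 13 - 15 = 36 - 28 ≡ 8; y = λ·(13 - 8) - 14 ≡ 16. → (8, 16)

(8, 16)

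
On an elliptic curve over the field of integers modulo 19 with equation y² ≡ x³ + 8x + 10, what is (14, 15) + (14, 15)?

(17, 9)

tangent at (14, 15): λ = (3·14² + 8)/(2·15) ≡ 7/11. 11⁻¹ ≡ 7 (mod 19) since 11·7 = 77 ≡ 1, so λ ≡ 7·7 ≡ 11.
  x = λ² - 14 - 14 = 121 - 28 ≡ 17; y = λ·(14 - 17) - 15 ≡ 9. → (17, 9)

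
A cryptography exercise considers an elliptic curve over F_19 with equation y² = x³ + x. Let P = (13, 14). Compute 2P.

(17, 3)

tangent at (13, 14): λ = (3·13² + 1)/(2·14) ≡ 14/9. 9⁻¹ ≡ 17 (mod 19), so λ ≡ 14·17 ≡ 10.
  x = λ² - 13 - 13 = 100 - 26 ≡ 17; y = λ·(13 - 17) - 14 ≡ 3. → (17, 3)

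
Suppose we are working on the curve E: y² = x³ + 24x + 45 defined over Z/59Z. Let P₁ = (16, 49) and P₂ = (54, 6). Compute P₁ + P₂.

(16, 49) + (54, 6). λ = (6 - 49)/(54 - 16) ≡ 16/38 mod 59. 38⁻¹ ≡ 14 (mod 59), so λ ≡ 47.
  x = λ² - 16 - 54 = 2209 - 70 ≡ 15; y = λ·(16 - 15) - 49 ≡ 57. → (15, 57)

(15, 57)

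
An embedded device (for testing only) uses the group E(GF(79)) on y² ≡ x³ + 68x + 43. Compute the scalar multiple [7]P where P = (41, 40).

(20, 9)

Double-and-add on 7 = (111)₂. Start with P = (41, 40) for the leading 1-bit.
double: tangent at (41, 40): λ = (3·41² + 68)/(2·40) ≡ 55/1. 1⁻¹ ≡ 1 (mod 79), so λ ≡ 55·1 ≡ 55.
  x = λ² - 41 - 41 = 3025 - 82 ≡ 20; y = λ·(41 - 20) - 40 ≡ 9. → (20, 9)
add P: (20, 9) + (41, 40). λ = (40 - 9)/(41 - 20) ≡ 31/21 mod 79. 21⁻¹ ≡ 64 (mod 79) since 21·64 = 1344 ≡ 1, so λ ≡ 9.
  x = λ² - 20 - 41 = 81 - 61 ≡ 20; y = λ·(20 - 20) - 9 ≡ 70. → (20, 70)
double: tangent at (20, 70): λ = (3·20² + 68)/(2·70) ≡ 4/61. 61⁻¹ ≡ 57 (mod 79), so λ ≡ 4·57 ≡ 70.
  x = λ² - 20 - 20 = 4900 - 40 ≡ 41; y = λ·(20 - 41) - 70 ≡ 40. → (41, 40)
add P: tangent at (41, 40): λ = (3·41² + 68)/(2·40) ≡ 55/1. 1⁻¹ ≡ 1 (mod 79), so λ ≡ 55·1 ≡ 55.
  x = λ² - 41 - 41 = 3025 - 82 ≡ 20; y = λ·(41 - 20) - 40 ≡ 9. → (20, 9)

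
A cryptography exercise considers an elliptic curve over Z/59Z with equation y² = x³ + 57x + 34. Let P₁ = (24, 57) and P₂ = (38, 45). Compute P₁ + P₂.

(17, 55)

(24, 57) + (38, 45). λ = (45 - 57)/(38 - 24) ≡ 47/14 mod 59. 14⁻¹ ≡ 38 (mod 59) since 14·38 = 532 ≡ 1, so λ ≡ 16.
  x = λ² - 24 - 38 = 256 - 62 ≡ 17; y = λ·(24 - 17) - 57 ≡ 55. → (17, 55)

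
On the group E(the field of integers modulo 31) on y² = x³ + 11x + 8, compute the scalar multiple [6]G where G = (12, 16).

Double-and-add on 6 = (110)₂. Start with G = (12, 16) for the leading 1-bit.
double: tangent at (12, 16): λ = (3·12² + 11)/(2·16) ≡ 9/1. 1⁻¹ ≡ 1 (mod 31), so λ ≡ 9·1 ≡ 9.
  x = λ² - 12 - 12 = 81 - 24 ≡ 26; y = λ·(12 - 26) - 16 ≡ 13. → (26, 13)
add G: (26, 13) + (12, 16). λ = (16 - 13)/(12 - 26) ≡ 3/17 mod 31. 17⁻¹ ≡ 11 (mod 31) since 17·11 = 187 ≡ 1, so λ ≡ 2.
  x = λ² - 26 - 12 = 4 - 38 ≡ 28; y = λ·(26 - 28) - 13 ≡ 14. → (28, 14)
double: tangent at (28, 14): λ = (3·28² + 11)/(2·14) ≡ 7/28. 28⁻¹ ≡ 10 (mod 31) since 28·10 = 280 ≡ 1, so λ ≡ 7·10 ≡ 8.
  x = λ² - 28 - 28 = 64 - 56 ≡ 8; y = λ·(28 - 8) - 14 ≡ 22. → (8, 22)

(8, 22)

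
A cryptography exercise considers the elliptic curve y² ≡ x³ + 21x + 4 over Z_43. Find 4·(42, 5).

Write G = (42, 5).
Double-and-add on 4 = (100)₂. Start with G = (42, 5) for the leading 1-bit.
double: tangent at (42, 5): λ = (3·42² + 21)/(2·5) ≡ 24/10. 10⁻¹ ≡ 13 (mod 43), so λ ≡ 24·13 ≡ 11.
  x = λ² - 42 - 42 = 121 - 84 ≡ 37; y = λ·(42 - 37) - 5 ≡ 7. → (37, 7)
double: tangent at (37, 7): λ = (3·37² + 21)/(2·7) ≡ 0/14. 14⁻¹ ≡ 40 (mod 43), so λ ≡ 0·40 ≡ 0.
  x = λ² - 37 - 37 = 0 - 74 ≡ 12; y = λ·(37 - 12) - 7 ≡ 36. → (12, 36)

(12, 36)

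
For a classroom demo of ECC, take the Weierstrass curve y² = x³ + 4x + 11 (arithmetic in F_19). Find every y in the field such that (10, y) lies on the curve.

5, 14

x³ + 4x + 11 = 1051 ≡ 6 (mod 19).
Square roots of 6 mod 19: 5 and 14 (since 5² = 25 ≡ 6).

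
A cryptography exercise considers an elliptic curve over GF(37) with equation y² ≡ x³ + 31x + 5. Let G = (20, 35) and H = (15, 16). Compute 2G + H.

(32, 24)

First 2G:
Repeated addition: build up to 2G.
2G: tangent at (20, 35): λ = (3·20² + 31)/(2·35) ≡ 10/33. 33⁻¹ ≡ 9 (mod 37), so λ ≡ 10·9 ≡ 16.
  x = λ² - 20 - 20 = 256 - 40 ≡ 31; y = λ·(20 - 31) - 35 ≡ 11. → (31, 11)
2G = (31, 11).
Finally 2G + H:
(31, 11) + (15, 16). λ = (16 - 11)/(15 - 31) ≡ 5/21 mod 37. 21⁻¹ ≡ 30 (mod 37), so λ ≡ 2.
  x = λ² - 31 - 15 = 4 - 46 ≡ 32; y = λ·(31 - 32) - 11 ≡ 24. → (32, 24)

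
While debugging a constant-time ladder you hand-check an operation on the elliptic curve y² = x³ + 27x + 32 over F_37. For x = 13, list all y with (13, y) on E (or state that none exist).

x³ + 27x + 32 = 2580 ≡ 27 (mod 37).
Square roots of 27 mod 37: 8 and 29 (since 8² = 64 ≡ 27).

8, 29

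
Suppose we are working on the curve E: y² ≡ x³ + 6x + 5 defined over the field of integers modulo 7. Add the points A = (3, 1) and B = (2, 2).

(3, 1) + (2, 2). λ = (2 - 1)/(2 - 3) ≡ 1/6 mod 7. 6⁻¹ ≡ 6 (mod 7), so λ ≡ 6.
  x = λ² - 3 - 2 = 36 - 5 ≡ 3; y = λ·(3 - 3) - 1 ≡ 6. → (3, 6)

(3, 6)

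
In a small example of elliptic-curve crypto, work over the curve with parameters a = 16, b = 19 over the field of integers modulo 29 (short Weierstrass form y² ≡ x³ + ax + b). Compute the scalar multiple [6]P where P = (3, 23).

(1, 6)

Repeated addition: build up to 6P.
2P: tangent at (3, 23): λ = (3·3² + 16)/(2·23) ≡ 14/17. 17⁻¹ ≡ 12 (mod 29) since 17·12 = 204 ≡ 1, so λ ≡ 14·12 ≡ 23.
  x = λ² - 3 - 3 = 529 - 6 ≡ 1; y = λ·(3 - 1) - 23 ≡ 23. → (1, 23)
3P: (1, 23) + (3, 23). λ = (23 - 23)/(3 - 1) ≡ 0/2 mod 29. 2⁻¹ ≡ 15 (mod 29), so λ ≡ 0.
  x = λ² - 1 - 3 = 0 - 4 ≡ 25; y = λ·(1 - 25) - 23 ≡ 6. → (25, 6)
4P: (25, 6) + (3, 23). λ = (23 - 6)/(3 - 25) ≡ 17/7 mod 29. 7⁻¹ ≡ 25 (mod 29), so λ ≡ 19.
  x = λ² - 25 - 3 = 361 - 28 ≡ 14; y = λ·(25 - 14) - 6 ≡ 0. → (14, 0)
5P: (14, 0) + (3, 23). λ = (23 - 0)/(3 - 14) ≡ 23/18 mod 29. 18⁻¹ ≡ 21 (mod 29), so λ ≡ 19.
  x = λ² - 14 - 3 = 361 - 17 ≡ 25; y = λ·(14 - 25) - 0 ≡ 23. → (25, 23)
6P: (25, 23) + (3, 23). λ = (23 - 23)/(3 - 25) ≡ 0/7 mod 29. 7⁻¹ ≡ 25 (mod 29) since 7·25 = 175 ≡ 1, so λ ≡ 0.
  x = λ² - 25 - 3 = 0 - 28 ≡ 1; y = λ·(25 - 1) - 23 ≡ 6. → (1, 6)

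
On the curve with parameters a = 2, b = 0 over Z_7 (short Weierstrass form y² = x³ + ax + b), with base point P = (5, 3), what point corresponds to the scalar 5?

(6, 2)

Repeated addition: build up to 5P.
2P: tangent at (5, 3): λ = (3·5² + 2)/(2·3) ≡ 0/6. 6⁻¹ ≡ 6 (mod 7), so λ ≡ 0·6 ≡ 0.
  x = λ² - 5 - 5 = 0 - 10 ≡ 4; y = λ·(5 - 4) - 3 ≡ 4. → (4, 4)
3P: (4, 4) + (5, 3). λ = (3 - 4)/(5 - 4) ≡ 6/1 mod 7. 1⁻¹ ≡ 1 (mod 7) since 1·1 = 1 ≡ 1, so λ ≡ 6.
  x = λ² - 4 - 5 = 36 - 9 ≡ 6; y = λ·(4 - 6) - 4 ≡ 5. → (6, 5)
4P: (6, 5) + (5, 3). λ = (3 - 5)/(5 - 6) ≡ 5/6 mod 7. 6⁻¹ ≡ 6 (mod 7), so λ ≡ 2.
  x = λ² - 6 - 5 = 4 - 11 ≡ 0; y = λ·(6 - 0) - 5 ≡ 0. → (0, 0)
5P: (0, 0) + (5, 3). λ = (3 - 0)/(5 - 0) ≡ 3/5 mod 7. 5⁻¹ ≡ 3 (mod 7) since 5·3 = 15 ≡ 1, so λ ≡ 2.
  x = λ² - 0 - 5 = 4 - 5 ≡ 6; y = λ·(0 - 6) - 0 ≡ 2. → (6, 2)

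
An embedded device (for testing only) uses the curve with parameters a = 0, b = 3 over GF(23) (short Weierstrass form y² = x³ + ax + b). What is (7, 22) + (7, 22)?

tangent at (7, 22): λ = (3·7² + 0)/(2·22) ≡ 9/21. 21⁻¹ ≡ 11 (mod 23) since 21·11 = 231 ≡ 1, so λ ≡ 9·11 ≡ 7.
  x = λ² - 7 - 7 = 49 - 14 ≡ 12; y = λ·(7 - 12) - 22 ≡ 12. → (12, 12)

(12, 12)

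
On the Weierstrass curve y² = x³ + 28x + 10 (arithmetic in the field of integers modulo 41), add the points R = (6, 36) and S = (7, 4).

(27, 21)

(6, 36) + (7, 4). λ = (4 - 36)/(7 - 6) ≡ 9/1 mod 41. 1⁻¹ ≡ 1 (mod 41), so λ ≡ 9.
  x = λ² - 6 - 7 = 81 - 13 ≡ 27; y = λ·(6 - 27) - 36 ≡ 21. → (27, 21)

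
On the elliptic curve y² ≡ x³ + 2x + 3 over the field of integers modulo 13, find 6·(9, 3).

Write G = (9, 3).
Repeated addition: build up to 6G.
2G: tangent at (9, 3): λ = (3·9² + 2)/(2·3) ≡ 11/6. 6⁻¹ ≡ 11 (mod 13), so λ ≡ 11·11 ≡ 4.
  x = λ² - 9 - 9 = 16 - 18 ≡ 11; y = λ·(9 - 11) - 3 ≡ 2. → (11, 2)
3G: (11, 2) + (9, 3). λ = (3 - 2)/(9 - 11) ≡ 1/11 mod 13. 11⁻¹ ≡ 6 (mod 13), so λ ≡ 6.
  x = λ² - 11 - 9 = 36 - 20 ≡ 3; y = λ·(11 - 3) - 2 ≡ 7. → (3, 7)
4G: (3, 7) + (9, 3). λ = (3 - 7)/(9 - 3) ≡ 9/6 mod 13. 6⁻¹ ≡ 11 (mod 13), so λ ≡ 8.
  x = λ² - 3 - 9 = 64 - 12 ≡ 0; y = λ·(3 - 0) - 7 ≡ 4. → (0, 4)
5G: (0, 4) + (9, 3). λ = (3 - 4)/(9 - 0) ≡ 12/9 mod 13. 9⁻¹ ≡ 3 (mod 13), so λ ≡ 10.
  x = λ² - 0 - 9 = 100 - 9 ≡ 0; y = λ·(0 - 0) - 4 ≡ 9. → (0, 9)
6G: (0, 9) + (9, 3). λ = (3 - 9)/(9 - 0) ≡ 7/9 mod 13. 9⁻¹ ≡ 3 (mod 13), so λ ≡ 8.
  x = λ² - 0 - 9 = 64 - 9 ≡ 3; y = λ·(0 - 3) - 9 ≡ 6. → (3, 6)

(3, 6)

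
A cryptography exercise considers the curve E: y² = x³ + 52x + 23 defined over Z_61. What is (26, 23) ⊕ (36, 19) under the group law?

(26, 38)

(26, 23) + (36, 19). λ = (19 - 23)/(36 - 26) ≡ 57/10 mod 61. 10⁻¹ ≡ 55 (mod 61) since 10·55 = 550 ≡ 1, so λ ≡ 24.
  x = λ² - 26 - 36 = 576 - 62 ≡ 26; y = λ·(26 - 26) - 23 ≡ 38. → (26, 38)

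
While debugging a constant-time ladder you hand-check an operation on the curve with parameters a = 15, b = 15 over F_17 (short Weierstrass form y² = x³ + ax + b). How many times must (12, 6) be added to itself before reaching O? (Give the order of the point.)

7

2P: tangent at (12, 6): λ = (3·12² + 15)/(2·6) ≡ 5/12. 12⁻¹ ≡ 10 (mod 17) since 12·10 = 120 ≡ 1, so λ ≡ 5·10 ≡ 16.
  x = λ² - 12 - 12 = 256 - 24 ≡ 11; y = λ·(12 - 11) - 6 ≡ 10. → (11, 10)
3P: (11, 10) + (12, 6). λ = (6 - 10)/(12 - 11) ≡ 13/1 mod 17. 1⁻¹ ≡ 1 (mod 17), so λ ≡ 13.
  x = λ² - 11 - 12 = 169 - 23 ≡ 10; y = λ·(11 - 10) - 10 ≡ 3. → (10, 3)
4P: (10, 3) + (12, 6). λ = (6 - 3)/(12 - 10) ≡ 3/2 mod 17. 2⁻¹ ≡ 9 (mod 17), so λ ≡ 10.
  x = λ² - 10 - 12 = 100 - 22 ≡ 10; y = λ·(10 - 10) - 3 ≡ 14. → (10, 14)
5P: (10, 14) + (12, 6). λ = (6 - 14)/(12 - 10) ≡ 9/2 mod 17. 2⁻¹ ≡ 9 (mod 17) since 2·9 = 18 ≡ 1, so λ ≡ 13.
  x = λ² - 10 - 12 = 169 - 22 ≡ 11; y = λ·(10 - 11) - 14 ≡ 7. → (11, 7)
6P: (11, 7) + (12, 6). λ = (6 - 7)/(12 - 11) ≡ 16/1 mod 17. 1⁻¹ ≡ 1 (mod 17) since 1·1 = 1 ≡ 1, so λ ≡ 16.
  x = λ² - 11 - 12 = 256 - 23 ≡ 12; y = λ·(11 - 12) - 7 ≡ 11. → (12, 11)
7P: (12, 11) + (12, 6): same x and y₁ ≡ -y₂, so the sum is O.
7P = O, so the order is 7.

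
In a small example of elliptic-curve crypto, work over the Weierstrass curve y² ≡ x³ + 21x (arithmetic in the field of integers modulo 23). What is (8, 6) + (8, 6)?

tangent at (8, 6): λ = (3·8² + 21)/(2·6) ≡ 6/12. 12⁻¹ ≡ 2 (mod 23), so λ ≡ 6·2 ≡ 12.
  x = λ² - 8 - 8 = 144 - 16 ≡ 13; y = λ·(8 - 13) - 6 ≡ 3. → (13, 3)

(13, 3)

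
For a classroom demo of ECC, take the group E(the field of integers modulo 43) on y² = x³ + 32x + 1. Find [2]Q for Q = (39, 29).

(3, 34)

tangent at (39, 29): λ = (3·39² + 32)/(2·29) ≡ 37/15. 15⁻¹ ≡ 23 (mod 43) since 15·23 = 345 ≡ 1, so λ ≡ 37·23 ≡ 34.
  x = λ² - 39 - 39 = 1156 - 78 ≡ 3; y = λ·(39 - 3) - 29 ≡ 34. → (3, 34)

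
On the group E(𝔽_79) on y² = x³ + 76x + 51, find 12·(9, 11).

Write Q = (9, 11).
Double-and-add on 12 = (1100)₂. Start with Q = (9, 11) for the leading 1-bit.
double: tangent at (9, 11): λ = (3·9² + 76)/(2·11) ≡ 3/22. 22⁻¹ ≡ 18 (mod 79) since 22·18 = 396 ≡ 1, so λ ≡ 3·18 ≡ 54.
  x = λ² - 9 - 9 = 2916 - 18 ≡ 54; y = λ·(9 - 54) - 11 ≡ 8. → (54, 8)
add Q: (54, 8) + (9, 11). λ = (11 - 8)/(9 - 54) ≡ 3/34 mod 79. 34⁻¹ ≡ 7 (mod 79), so λ ≡ 21.
  x = λ² - 54 - 9 = 441 - 63 ≡ 62; y = λ·(54 - 62) - 8 ≡ 61. → (62, 61)
double: tangent at (62, 61): λ = (3·62² + 76)/(2·61) ≡ 74/43. 43⁻¹ ≡ 68 (mod 79), so λ ≡ 74·68 ≡ 55.
  x = λ² - 62 - 62 = 3025 - 124 ≡ 57; y = λ·(62 - 57) - 61 ≡ 56. → (57, 56)
double: tangent at (57, 56): λ = (3·57² + 76)/(2·56) ≡ 27/33. 33⁻¹ ≡ 12 (mod 79), so λ ≡ 27·12 ≡ 8.
  x = λ² - 57 - 57 = 64 - 114 ≡ 29; y = λ·(57 - 29) - 56 ≡ 10. → (29, 10)

(29, 10)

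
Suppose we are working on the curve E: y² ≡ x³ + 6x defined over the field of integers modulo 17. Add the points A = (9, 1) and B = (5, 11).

(9, 1) + (5, 11). λ = (11 - 1)/(5 - 9) ≡ 10/13 mod 17. 13⁻¹ ≡ 4 (mod 17) since 13·4 = 52 ≡ 1, so λ ≡ 6.
  x = λ² - 9 - 5 = 36 - 14 ≡ 5; y = λ·(9 - 5) - 1 ≡ 6. → (5, 6)

(5, 6)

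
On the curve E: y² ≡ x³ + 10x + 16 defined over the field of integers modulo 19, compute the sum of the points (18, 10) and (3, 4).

(5, 18)

(18, 10) + (3, 4). λ = (4 - 10)/(3 - 18) ≡ 13/4 mod 19. 4⁻¹ ≡ 5 (mod 19) since 4·5 = 20 ≡ 1, so λ ≡ 8.
  x = λ² - 18 - 3 = 64 - 21 ≡ 5; y = λ·(18 - 5) - 10 ≡ 18. → (5, 18)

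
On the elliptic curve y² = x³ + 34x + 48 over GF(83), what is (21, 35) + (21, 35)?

(17, 71)

tangent at (21, 35): λ = (3·21² + 34)/(2·35) ≡ 29/70. 70⁻¹ ≡ 51 (mod 83), so λ ≡ 29·51 ≡ 68.
  x = λ² - 21 - 21 = 4624 - 42 ≡ 17; y = λ·(21 - 17) - 35 ≡ 71. → (17, 71)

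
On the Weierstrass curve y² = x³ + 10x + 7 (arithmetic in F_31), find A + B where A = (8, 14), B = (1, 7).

(8, 14) + (1, 7). λ = (7 - 14)/(1 - 8) ≡ 24/24 mod 31. 24⁻¹ ≡ 22 (mod 31) since 24·22 = 528 ≡ 1, so λ ≡ 1.
  x = λ² - 8 - 1 = 1 - 9 ≡ 23; y = λ·(8 - 23) - 14 ≡ 2. → (23, 2)

(23, 2)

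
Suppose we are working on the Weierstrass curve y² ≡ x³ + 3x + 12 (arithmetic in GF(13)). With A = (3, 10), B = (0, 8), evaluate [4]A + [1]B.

First 4A:
Double-and-add on 4 = (100)₂. Start with A = (3, 10) for the leading 1-bit.
double: tangent at (3, 10): λ = (3·3² + 3)/(2·10) ≡ 4/7. 7⁻¹ ≡ 2 (mod 13) since 7·2 = 14 ≡ 1, so λ ≡ 4·2 ≡ 8.
  x = λ² - 3 - 3 = 64 - 6 ≡ 6; y = λ·(3 - 6) - 10 ≡ 5. → (6, 5)
double: tangent at (6, 5): λ = (3·6² + 3)/(2·5) ≡ 7/10. 10⁻¹ ≡ 4 (mod 13) since 10·4 = 40 ≡ 1, so λ ≡ 7·4 ≡ 2.
  x = λ² - 6 - 6 = 4 - 12 ≡ 5; y = λ·(6 - 5) - 5 ≡ 10. → (5, 10)
4A = (5, 10).
Finally 4A + B:
(5, 10) + (0, 8). λ = (8 - 10)/(0 - 5) ≡ 11/8 mod 13. 8⁻¹ ≡ 5 (mod 13) since 8·5 = 40 ≡ 1, so λ ≡ 3.
  x = λ² - 5 - 0 = 9 - 5 ≡ 4; y = λ·(5 - 4) - 10 ≡ 6. → (4, 6)

(4, 6)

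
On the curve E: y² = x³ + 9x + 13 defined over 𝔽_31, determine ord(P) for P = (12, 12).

12

2P: tangent at (12, 12): λ = (3·12² + 9)/(2·12) ≡ 7/24. 24⁻¹ ≡ 22 (mod 31), so λ ≡ 7·22 ≡ 30.
  x = λ² - 12 - 12 = 900 - 24 ≡ 8; y = λ·(12 - 8) - 12 ≡ 15. → (8, 15)
3P: (8, 15) + (12, 12). λ = (12 - 15)/(12 - 8) ≡ 28/4 mod 31. 4⁻¹ ≡ 8 (mod 31), so λ ≡ 7.
  x = λ² - 8 - 12 = 49 - 20 ≡ 29; y = λ·(8 - 29) - 15 ≡ 24. → (29, 24)
4P: (29, 24) + (12, 12). λ = (12 - 24)/(12 - 29) ≡ 19/14 mod 31. 14⁻¹ ≡ 20 (mod 31) since 14·20 = 280 ≡ 1, so λ ≡ 8.
  x = λ² - 29 - 12 = 64 - 41 ≡ 23; y = λ·(29 - 23) - 24 ≡ 24. → (23, 24)
5P: (23, 24) + (12, 12). λ = (12 - 24)/(12 - 23) ≡ 19/20 mod 31. 20⁻¹ ≡ 14 (mod 31), so λ ≡ 18.
  x = λ² - 23 - 12 = 324 - 35 ≡ 10; y = λ·(23 - 10) - 24 ≡ 24. → (10, 24)
6P: (10, 24) + (12, 12). λ = (12 - 24)/(12 - 10) ≡ 19/2 mod 31. 2⁻¹ ≡ 16 (mod 31), so λ ≡ 25.
  x = λ² - 10 - 12 = 625 - 22 ≡ 14; y = λ·(10 - 14) - 24 ≡ 0. → (14, 0)
7P: (14, 0) + (12, 12). λ = (12 - 0)/(12 - 14) ≡ 12/29 mod 31. 29⁻¹ ≡ 15 (mod 31) since 29·15 = 435 ≡ 1, so λ ≡ 25.
  x = λ² - 14 - 12 = 625 - 26 ≡ 10; y = λ·(14 - 10) - 0 ≡ 7. → (10, 7)
8P: (10, 7) + (12, 12). λ = (12 - 7)/(12 - 10) ≡ 5/2 mod 31. 2⁻¹ ≡ 16 (mod 31), so λ ≡ 18.
  x = λ² - 10 - 12 = 324 - 22 ≡ 23; y = λ·(10 - 23) - 7 ≡ 7. → (23, 7)
9P: (23, 7) + (12, 12). λ = (12 - 7)/(12 - 23) ≡ 5/20 mod 31. 20⁻¹ ≡ 14 (mod 31), so λ ≡ 8.
  x = λ² - 23 - 12 = 64 - 35 ≡ 29; y = λ·(23 - 29) - 7 ≡ 7. → (29, 7)
10P: (29, 7) + (12, 12). λ = (12 - 7)/(12 - 29) ≡ 5/14 mod 31. 14⁻¹ ≡ 20 (mod 31) since 14·20 = 280 ≡ 1, so λ ≡ 7.
  x = λ² - 29 - 12 = 49 - 41 ≡ 8; y = λ·(29 - 8) - 7 ≡ 16. → (8, 16)
11P: (8, 16) + (12, 12). λ = (12 - 16)/(12 - 8) ≡ 27/4 mod 31. 4⁻¹ ≡ 8 (mod 31), so λ ≡ 30.
  x = λ² - 8 - 12 = 900 - 20 ≡ 12; y = λ·(8 - 12) - 16 ≡ 19. → (12, 19)
12P: (12, 19) + (12, 12): same x and y₁ ≡ -y₂, so the sum is the point at infinity.
12P = the point at infinity, so the order is 12.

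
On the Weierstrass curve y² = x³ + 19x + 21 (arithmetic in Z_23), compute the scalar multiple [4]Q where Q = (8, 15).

Double-and-add on 4 = (100)₂. Start with Q = (8, 15) for the leading 1-bit.
double: tangent at (8, 15): λ = (3·8² + 19)/(2·15) ≡ 4/7. 7⁻¹ ≡ 10 (mod 23), so λ ≡ 4·10 ≡ 17.
  x = λ² - 8 - 8 = 289 - 16 ≡ 20; y = λ·(8 - 20) - 15 ≡ 11. → (20, 11)
double: tangent at (20, 11): λ = (3·20² + 19)/(2·11) ≡ 0/22. 22⁻¹ ≡ 22 (mod 23), so λ ≡ 0·22 ≡ 0.
  x = λ² - 20 - 20 = 0 - 40 ≡ 6; y = λ·(20 - 6) - 11 ≡ 12. → (6, 12)

(6, 12)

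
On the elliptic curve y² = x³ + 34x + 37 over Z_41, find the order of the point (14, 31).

2P: tangent at (14, 31): λ = (3·14² + 34)/(2·31) ≡ 7/21. 21⁻¹ ≡ 2 (mod 41) since 21·2 = 42 ≡ 1, so λ ≡ 7·2 ≡ 14.
  x = λ² - 14 - 14 = 196 - 28 ≡ 4; y = λ·(14 - 4) - 31 ≡ 27. → (4, 27)
3P: (4, 27) + (14, 31). λ = (31 - 27)/(14 - 4) ≡ 4/10 mod 41. 10⁻¹ ≡ 37 (mod 41) since 10·37 = 370 ≡ 1, so λ ≡ 25.
  x = λ² - 4 - 14 = 625 - 18 ≡ 33; y = λ·(4 - 33) - 27 ≡ 27. → (33, 27)
4P: (33, 27) + (14, 31). λ = (31 - 27)/(14 - 33) ≡ 4/22 mod 41. 22⁻¹ ≡ 28 (mod 41) since 22·28 = 616 ≡ 1, so λ ≡ 30.
  x = λ² - 33 - 14 = 900 - 47 ≡ 33; y = λ·(33 - 33) - 27 ≡ 14. → (33, 14)
5P: (33, 14) + (14, 31). λ = (31 - 14)/(14 - 33) ≡ 17/22 mod 41. 22⁻¹ ≡ 28 (mod 41), so λ ≡ 25.
  x = λ² - 33 - 14 = 625 - 47 ≡ 4; y = λ·(33 - 4) - 14 ≡ 14. → (4, 14)
6P: (4, 14) + (14, 31). λ = (31 - 14)/(14 - 4) ≡ 17/10 mod 41. 10⁻¹ ≡ 37 (mod 41) since 10·37 = 370 ≡ 1, so λ ≡ 14.
  x = λ² - 4 - 14 = 196 - 18 ≡ 14; y = λ·(4 - 14) - 14 ≡ 10. → (14, 10)
7P: (14, 10) + (14, 31): same x and y₁ ≡ -y₂, so the sum is the point at infinity.
7P = the point at infinity, so the order is 7.

7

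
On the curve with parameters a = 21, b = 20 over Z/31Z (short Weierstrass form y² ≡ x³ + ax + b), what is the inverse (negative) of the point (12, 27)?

-(12, 27) = (12, -27 mod 31) = (12, 4).

(12, 4)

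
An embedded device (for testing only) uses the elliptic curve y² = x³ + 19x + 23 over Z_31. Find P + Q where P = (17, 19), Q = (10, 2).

(17, 19) + (10, 2). λ = (2 - 19)/(10 - 17) ≡ 14/24 mod 31. 24⁻¹ ≡ 22 (mod 31) since 24·22 = 528 ≡ 1, so λ ≡ 29.
  x = λ² - 17 - 10 = 841 - 27 ≡ 8; y = λ·(17 - 8) - 19 ≡ 25. → (8, 25)

(8, 25)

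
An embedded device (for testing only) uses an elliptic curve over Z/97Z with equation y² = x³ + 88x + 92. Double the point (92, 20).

tangent at (92, 20): λ = (3·92² + 88)/(2·20) ≡ 66/40. 40⁻¹ ≡ 17 (mod 97) since 40·17 = 680 ≡ 1, so λ ≡ 66·17 ≡ 55.
  x = λ² - 92 - 92 = 3025 - 184 ≡ 28; y = λ·(92 - 28) - 20 ≡ 8. → (28, 8)

(28, 8)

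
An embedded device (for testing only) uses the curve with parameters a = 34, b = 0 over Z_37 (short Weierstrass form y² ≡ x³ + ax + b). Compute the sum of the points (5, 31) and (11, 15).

(5, 31) + (11, 15). λ = (15 - 31)/(11 - 5) ≡ 21/6 mod 37. 6⁻¹ ≡ 31 (mod 37), so λ ≡ 22.
  x = λ² - 5 - 11 = 484 - 16 ≡ 24; y = λ·(5 - 24) - 31 ≡ 32. → (24, 32)

(24, 32)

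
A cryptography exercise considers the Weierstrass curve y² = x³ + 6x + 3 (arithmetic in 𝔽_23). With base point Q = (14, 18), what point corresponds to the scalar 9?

Repeated addition: build up to 9Q.
2Q: tangent at (14, 18): λ = (3·14² + 6)/(2·18) ≡ 19/13. 13⁻¹ ≡ 16 (mod 23), so λ ≡ 19·16 ≡ 5.
  x = λ² - 14 - 14 = 25 - 28 ≡ 20; y = λ·(14 - 20) - 18 ≡ 21. → (20, 21)
3Q: (20, 21) + (14, 18). λ = (18 - 21)/(14 - 20) ≡ 20/17 mod 23. 17⁻¹ ≡ 19 (mod 23) since 17·19 = 323 ≡ 1, so λ ≡ 12.
  x = λ² - 20 - 14 = 144 - 34 ≡ 18; y = λ·(20 - 18) - 21 ≡ 3. → (18, 3)
4Q: (18, 3) + (14, 18). λ = (18 - 3)/(14 - 18) ≡ 15/19 mod 23. 19⁻¹ ≡ 17 (mod 23), so λ ≡ 2.
  x = λ² - 18 - 14 = 4 - 32 ≡ 18; y = λ·(18 - 18) - 3 ≡ 20. → (18, 20)
5Q: (18, 20) + (14, 18). λ = (18 - 20)/(14 - 18) ≡ 21/19 mod 23. 19⁻¹ ≡ 17 (mod 23), so λ ≡ 12.
  x = λ² - 18 - 14 = 144 - 32 ≡ 20; y = λ·(18 - 20) - 20 ≡ 2. → (20, 2)
6Q: (20, 2) + (14, 18). λ = (18 - 2)/(14 - 20) ≡ 16/17 mod 23. 17⁻¹ ≡ 19 (mod 23), so λ ≡ 5.
  x = λ² - 20 - 14 = 25 - 34 ≡ 14; y = λ·(20 - 14) - 2 ≡ 5. → (14, 5)
7Q: (14, 5) + (14, 18): same x and y₁ ≡ -y₂, so the sum is the point at infinity.
8Q: the point at infinity + (14, 18) = (14, 18) (identity).
9Q: tangent at (14, 18): λ = (3·14² + 6)/(2·18) ≡ 19/13. 13⁻¹ ≡ 16 (mod 23), so λ ≡ 19·16 ≡ 5.
  x = λ² - 14 - 14 = 25 - 28 ≡ 20; y = λ·(14 - 20) - 18 ≡ 21. → (20, 21)

(20, 21)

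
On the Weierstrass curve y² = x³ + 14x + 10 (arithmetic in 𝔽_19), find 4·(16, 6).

Write P = (16, 6).
Double-and-add on 4 = (100)₂. Start with P = (16, 6) for the leading 1-bit.
double: tangent at (16, 6): λ = (3·16² + 14)/(2·6) ≡ 3/12. 12⁻¹ ≡ 8 (mod 19) since 12·8 = 96 ≡ 1, so λ ≡ 3·8 ≡ 5.
  x = λ² - 16 - 16 = 25 - 32 ≡ 12; y = λ·(16 - 12) - 6 ≡ 14. → (12, 14)
double: tangent at (12, 14): λ = (3·12² + 14)/(2·14) ≡ 9/9. 9⁻¹ ≡ 17 (mod 19), so λ ≡ 9·17 ≡ 1.
  x = λ² - 12 - 12 = 1 - 24 ≡ 15; y = λ·(12 - 15) - 14 ≡ 2. → (15, 2)

(15, 2)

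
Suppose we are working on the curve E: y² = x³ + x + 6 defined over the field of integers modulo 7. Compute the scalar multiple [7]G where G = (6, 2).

(1, 1)

Double-and-add on 7 = (111)₂. Start with G = (6, 2) for the leading 1-bit.
double: tangent at (6, 2): λ = (3·6² + 1)/(2·2) ≡ 4/4. 4⁻¹ ≡ 2 (mod 7) since 4·2 = 8 ≡ 1, so λ ≡ 4·2 ≡ 1.
  x = λ² - 6 - 6 = 1 - 12 ≡ 3; y = λ·(6 - 3) - 2 ≡ 1. → (3, 1)
add G: (3, 1) + (6, 2). λ = (2 - 1)/(6 - 3) ≡ 1/3 mod 7. 3⁻¹ ≡ 5 (mod 7), so λ ≡ 5.
  x = λ² - 3 - 6 = 25 - 9 ≡ 2; y = λ·(3 - 2) - 1 ≡ 4. → (2, 4)
double: tangent at (2, 4): λ = (3·2² + 1)/(2·4) ≡ 6/1. 1⁻¹ ≡ 1 (mod 7), so λ ≡ 6·1 ≡ 6.
  x = λ² - 2 - 2 = 36 - 4 ≡ 4; y = λ·(2 - 4) - 4 ≡ 5. → (4, 5)
add G: (4, 5) + (6, 2). λ = (2 - 5)/(6 - 4) ≡ 4/2 mod 7. 2⁻¹ ≡ 4 (mod 7) since 2·4 = 8 ≡ 1, so λ ≡ 2.
  x = λ² - 4 - 6 = 4 - 10 ≡ 1; y = λ·(4 - 1) - 5 ≡ 1. → (1, 1)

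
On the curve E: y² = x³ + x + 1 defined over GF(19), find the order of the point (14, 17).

7

2P: tangent at (14, 17): λ = (3·14² + 1)/(2·17) ≡ 0/15. 15⁻¹ ≡ 14 (mod 19), so λ ≡ 0·14 ≡ 0.
  x = λ² - 14 - 14 = 0 - 28 ≡ 10; y = λ·(14 - 10) - 17 ≡ 2. → (10, 2)
3P: (10, 2) + (14, 17). λ = (17 - 2)/(14 - 10) ≡ 15/4 mod 19. 4⁻¹ ≡ 5 (mod 19), so λ ≡ 18.
  x = λ² - 10 - 14 = 324 - 24 ≡ 15; y = λ·(10 - 15) - 2 ≡ 3. → (15, 3)
4P: (15, 3) + (14, 17). λ = (17 - 3)/(14 - 15) ≡ 14/18 mod 19. 18⁻¹ ≡ 18 (mod 19), so λ ≡ 5.
  x = λ² - 15 - 14 = 25 - 29 ≡ 15; y = λ·(15 - 15) - 3 ≡ 16. → (15, 16)
5P: (15, 16) + (14, 17). λ = (17 - 16)/(14 - 15) ≡ 1/18 mod 19. 18⁻¹ ≡ 18 (mod 19) since 18·18 = 324 ≡ 1, so λ ≡ 18.
  x = λ² - 15 - 14 = 324 - 29 ≡ 10; y = λ·(15 - 10) - 16 ≡ 17. → (10, 17)
6P: (10, 17) + (14, 17). λ = (17 - 17)/(14 - 10) ≡ 0/4 mod 19. 4⁻¹ ≡ 5 (mod 19) since 4·5 = 20 ≡ 1, so λ ≡ 0.
  x = λ² - 10 - 14 = 0 - 24 ≡ 14; y = λ·(10 - 14) - 17 ≡ 2. → (14, 2)
7P: (14, 2) + (14, 17): same x and y₁ ≡ -y₂, so the sum is 𝒪.
7P = 𝒪, so the order is 7.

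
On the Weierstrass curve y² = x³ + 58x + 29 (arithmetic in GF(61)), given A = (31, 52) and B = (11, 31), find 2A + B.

(49, 44)

First 2A:
Repeated addition: build up to 2A.
2A: tangent at (31, 52): λ = (3·31² + 58)/(2·52) ≡ 13/43. 43⁻¹ ≡ 44 (mod 61) since 43·44 = 1892 ≡ 1, so λ ≡ 13·44 ≡ 23.
  x = λ² - 31 - 31 = 529 - 62 ≡ 40; y = λ·(31 - 40) - 52 ≡ 46. → (40, 46)
2A = (40, 46).
Finally 2A + B:
(40, 46) + (11, 31). λ = (31 - 46)/(11 - 40) ≡ 46/32 mod 61. 32⁻¹ ≡ 21 (mod 61), so λ ≡ 51.
  x = λ² - 40 - 11 = 2601 - 51 ≡ 49; y = λ·(40 - 49) - 46 ≡ 44. → (49, 44)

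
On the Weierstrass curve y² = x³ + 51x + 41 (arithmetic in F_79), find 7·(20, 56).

(57, 11)

Write Q = (20, 56).
Repeated addition: build up to 7Q.
2Q: tangent at (20, 56): λ = (3·20² + 51)/(2·56) ≡ 66/33. 33⁻¹ ≡ 12 (mod 79), so λ ≡ 66·12 ≡ 2.
  x = λ² - 20 - 20 = 4 - 40 ≡ 43; y = λ·(20 - 43) - 56 ≡ 56. → (43, 56)
3Q: (43, 56) + (20, 56). λ = (56 - 56)/(20 - 43) ≡ 0/56 mod 79. 56⁻¹ ≡ 24 (mod 79), so λ ≡ 0.
  x = λ² - 43 - 20 = 0 - 63 ≡ 16; y = λ·(43 - 16) - 56 ≡ 23. → (16, 23)
4Q: (16, 23) + (20, 56). λ = (56 - 23)/(20 - 16) ≡ 33/4 mod 79. 4⁻¹ ≡ 20 (mod 79), so λ ≡ 28.
  x = λ² - 16 - 20 = 784 - 36 ≡ 37; y = λ·(16 - 37) - 23 ≡ 21. → (37, 21)
5Q: (37, 21) + (20, 56). λ = (56 - 21)/(20 - 37) ≡ 35/62 mod 79. 62⁻¹ ≡ 65 (mod 79), so λ ≡ 63.
  x = λ² - 37 - 20 = 3969 - 57 ≡ 41; y = λ·(37 - 41) - 21 ≡ 43. → (41, 43)
6Q: (41, 43) + (20, 56). λ = (56 - 43)/(20 - 41) ≡ 13/58 mod 79. 58⁻¹ ≡ 15 (mod 79) since 58·15 = 870 ≡ 1, so λ ≡ 37.
  x = λ² - 41 - 20 = 1369 - 61 ≡ 44; y = λ·(41 - 44) - 43 ≡ 4. → (44, 4)
7Q: (44, 4) + (20, 56). λ = (56 - 4)/(20 - 44) ≡ 52/55 mod 79. 55⁻¹ ≡ 23 (mod 79), so λ ≡ 11.
  x = λ² - 44 - 20 = 121 - 64 ≡ 57; y = λ·(44 - 57) - 4 ≡ 11. → (57, 11)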